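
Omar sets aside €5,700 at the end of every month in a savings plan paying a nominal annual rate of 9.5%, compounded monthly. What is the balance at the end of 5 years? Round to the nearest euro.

€435,607

With 12 periods per year: i = 0.00791667, n = 60.
FV = PMT · [(1+i)^n − 1] / i = 5700 · 76.422249 = 435,606.8179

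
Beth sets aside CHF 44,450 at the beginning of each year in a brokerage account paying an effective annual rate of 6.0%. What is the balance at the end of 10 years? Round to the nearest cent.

CHF 621,039.52

Accumulation factor s(10|0.06) × (1+i) = 13.971643; FV = 44450 × 13.971643 = 621,039.5153
(Beginning-of-period payments → annuity-due factor ×(1+i).)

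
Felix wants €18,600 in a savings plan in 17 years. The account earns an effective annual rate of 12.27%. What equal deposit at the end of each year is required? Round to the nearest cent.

€370.92

FV-annuity factor = 50.146036; PMT = 18600 / 50.146036 = 370.9167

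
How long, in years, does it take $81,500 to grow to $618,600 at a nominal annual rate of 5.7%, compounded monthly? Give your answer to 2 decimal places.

35.64 years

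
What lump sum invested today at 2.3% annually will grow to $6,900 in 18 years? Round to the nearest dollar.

$4,582

PV = 6,900 / (1 + 0.023)^18 = 6,900 / 1.505780 = 4,582.3439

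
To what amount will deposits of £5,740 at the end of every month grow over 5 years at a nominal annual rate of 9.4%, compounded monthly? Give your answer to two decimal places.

£437,510.26

i = 0.094/12 = 0.00783333 per month; n = 5·12 = 60.
Accumulation factor s(60|0.00783333) = 76.221299; FV = 5740 × 76.221299 = 437,510.2570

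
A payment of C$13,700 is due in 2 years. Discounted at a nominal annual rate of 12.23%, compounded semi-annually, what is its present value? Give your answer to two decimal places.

C$10,804.72

With 2 periods per year: i = 0.06115, n = 4.
PV = FV·(1+i)^(−n) = 13,700 × 0.788666 = 10,804.7184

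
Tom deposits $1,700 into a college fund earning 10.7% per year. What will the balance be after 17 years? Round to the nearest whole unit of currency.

$9,571

FV = PV·(1+i)^n = 1,700 × 5.630015 = 9,571.0256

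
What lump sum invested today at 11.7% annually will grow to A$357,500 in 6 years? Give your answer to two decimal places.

A$184,058.98

PV = FV·(1+i)^(−n) = 357,500 × 0.514850 = 184,058.9785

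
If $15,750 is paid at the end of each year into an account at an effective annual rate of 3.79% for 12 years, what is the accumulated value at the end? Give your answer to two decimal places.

$233,825.55

Accumulation factor s(12|0.0379) = 14.846067; FV = 15750 × 14.846067 = 233,825.5512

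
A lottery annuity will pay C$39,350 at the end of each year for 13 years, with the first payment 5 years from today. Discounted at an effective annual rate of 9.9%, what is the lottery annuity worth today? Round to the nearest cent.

Value one period before first payment (t=4): 39350 × [1 − (1+0.099)^(−13)] / 0.099 = 39350 × 7.140307 = 280,971.0951
Discount back 4 years: 280,971.0951 × (1+0.099)^(−4) = 280,971.0951 × 0.685503 = 192,606.4712

C$192,606.47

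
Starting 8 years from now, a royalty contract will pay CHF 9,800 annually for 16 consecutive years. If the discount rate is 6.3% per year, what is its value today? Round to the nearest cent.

CHF 63,265.73

Value one period before first payment (t=7): 9800 × [1 − (1+0.063)^(−16)] / 0.063 = 9800 × 9.900914 = 97,028.9557
Discount back 7 years: 97,028.9557 × (1+0.063)^(−7) = 97,028.9557 × 0.652029 = 63,265.7274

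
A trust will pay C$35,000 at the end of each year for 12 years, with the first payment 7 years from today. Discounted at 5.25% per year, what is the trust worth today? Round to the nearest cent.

C$225,022.89

PV at t=6 (ordinary 12-year annuity): 35000 × a(12|0.0525) = 35000 × 8.739595 = 305,885.8088
PV₀ = 305,885.8088 / (1+0.0525)^6 = 305,885.8088 / 1.359354 = 225,022.8920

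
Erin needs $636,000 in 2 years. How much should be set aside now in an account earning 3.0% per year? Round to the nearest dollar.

$599,491

PV = 636,000 / (1 + 0.03)^2 = 636,000 / 1.060900 = 599,490.9982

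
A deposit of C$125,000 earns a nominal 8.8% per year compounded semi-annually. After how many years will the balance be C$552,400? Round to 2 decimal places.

Periodic rate i = 0.088/2 = 0.044.
n = ln(552400/125000) / ln(1+0.044) = ln(4.41920) / 0.043059 = 34.5094 half-years
= 34.5094/2 years

17.25 years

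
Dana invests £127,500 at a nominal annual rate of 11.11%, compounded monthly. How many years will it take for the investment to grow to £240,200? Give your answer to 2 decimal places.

Periodic rate i = 0.1111/12 = 0.00925833.
(1+i)^n = 240200/127500 = 1.88392, so n = ln 1.88392 / ln 1.00926 = 68.7254 months
= 68.7254/12 years

5.73 years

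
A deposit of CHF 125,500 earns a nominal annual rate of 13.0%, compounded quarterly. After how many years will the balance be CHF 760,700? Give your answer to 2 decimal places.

Periodic rate i = 0.13/4 = 0.0325.
(1+i)^n = 760700/125500 = 6.06135, so n = ln 6.06135 / ln 1.0325 = 56.3403 quarters
= 56.3403/4 years

14.09 years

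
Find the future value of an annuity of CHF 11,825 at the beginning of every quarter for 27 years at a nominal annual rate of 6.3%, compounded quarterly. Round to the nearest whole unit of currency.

CHF 3,361,063

With 4 periods per year: i = 0.01575, n = 108.
FV = PMT · [(1+i)^n − 1] / i × (1+i) = 11825 · 284.233690 = 3,361,063.3784
(annuity-due: payments at period start, so ×(1+i).)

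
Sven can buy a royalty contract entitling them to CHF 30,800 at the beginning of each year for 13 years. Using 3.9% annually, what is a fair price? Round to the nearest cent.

CHF 321,544.75

PV = 30800 × [1 − (1+0.039)^(−13)] / 0.039 × (1+i) = 30800 × 10.439764 = 321,544.7466
Payments are at the start of each period, so multiply by (1+i).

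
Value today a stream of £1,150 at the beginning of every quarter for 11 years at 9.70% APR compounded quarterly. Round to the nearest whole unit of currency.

£31,648

Periodic rate i = 0.097/4 = 0.02425; n = 11 × 4 = 44 periods.
PV = 1150 × [1 − (1+0.02425)^(−44)] / 0.02425 × (1+i) = 1150 × 27.519702 = 31,647.6571
(annuity-due: payments at period start, so ×(1+i).)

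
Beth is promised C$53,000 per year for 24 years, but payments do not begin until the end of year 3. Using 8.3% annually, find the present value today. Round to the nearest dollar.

C$464,102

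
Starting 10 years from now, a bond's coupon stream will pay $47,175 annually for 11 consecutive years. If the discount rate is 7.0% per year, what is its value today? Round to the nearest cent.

$192,416.54

PV at t=9 (ordinary 11-year annuity): 47175 × a(11|0.07) = 47175 × 7.498674 = 353,749.9619
PV₀ = 353,749.9619 / (1+0.07)^9 = 353,749.9619 / 1.838459 = 192,416.5407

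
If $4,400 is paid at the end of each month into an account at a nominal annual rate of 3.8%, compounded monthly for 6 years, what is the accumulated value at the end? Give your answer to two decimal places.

$355,195.21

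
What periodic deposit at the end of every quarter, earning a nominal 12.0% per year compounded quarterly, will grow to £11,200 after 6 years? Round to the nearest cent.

£325.33

Periodic rate i = 0.12/4 = 0.03; n = 6 × 4 = 24 periods.
PMT = 11200 / ( [(1+0.03)^24 − 1] / 0.03 ) = 11200 / 34.426470 = 325.3311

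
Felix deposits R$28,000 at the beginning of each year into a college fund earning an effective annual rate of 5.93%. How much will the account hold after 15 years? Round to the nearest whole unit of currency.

Accumulation factor s(15|0.0593) × (1+i) = 24.525173; FV = 28000 × 24.525173 = 686,704.8470
Payments are at the start of each period, so multiply by (1+i).

R$686,705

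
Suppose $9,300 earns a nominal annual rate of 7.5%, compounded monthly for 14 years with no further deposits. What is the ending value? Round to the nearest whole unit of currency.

Periodic rate i = 0.075/12 = 0.00625; n = 14 × 12 = 168 periods.
9,300 × (1+0.00625)^168 = 9,300 × 2.848329 = 26,489.4558

$26,489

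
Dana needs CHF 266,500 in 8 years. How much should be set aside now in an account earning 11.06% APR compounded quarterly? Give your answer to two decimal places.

With 4 periods per year: i = 0.02765, n = 32.
PV = FV·(1+i)^(−n) = 266,500 × 0.417785 = 111,339.6785

CHF 111,339.68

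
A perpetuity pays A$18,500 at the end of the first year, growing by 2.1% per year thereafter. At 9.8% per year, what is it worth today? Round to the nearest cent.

A$240,259.74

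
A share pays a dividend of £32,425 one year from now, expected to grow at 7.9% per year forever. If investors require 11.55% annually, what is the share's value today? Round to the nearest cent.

£888,356.16

PV = PMT / (i − g) = 32425 / (0.1155 − 0.079) = 32425 / 0.036500 = 888,356.1644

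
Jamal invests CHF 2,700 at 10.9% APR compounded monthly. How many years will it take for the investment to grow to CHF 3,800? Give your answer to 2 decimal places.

3.15 years

Periodic rate i = 0.109/12 = 0.00908333.
(1+i)^n = 3800/2700 = 1.40741, so n = ln 1.40741 / ln 1.00908 = 37.7944 months
= 37.7944/12 years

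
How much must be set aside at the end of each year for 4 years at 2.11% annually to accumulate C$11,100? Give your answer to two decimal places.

PMT = 11100 / ( [(1+0.0211)^4 − 1] / 0.0211 ) = 11100 / 4.128390 = 2,688.6993

C$2,688.70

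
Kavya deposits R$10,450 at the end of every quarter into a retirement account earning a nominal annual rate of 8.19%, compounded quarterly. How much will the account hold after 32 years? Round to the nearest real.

Periodic rate i = 0.0819/4 = 0.020475; n = 32 × 4 = 128 periods.
FV = 10450 × [(1+0.020475)^128 − 1] / 0.020475 = 10450 × 605.011876 = 6,322,374.1050

R$6,322,374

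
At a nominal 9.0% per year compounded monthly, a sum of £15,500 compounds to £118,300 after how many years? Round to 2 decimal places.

22.67 years

Periodic rate i = 0.09/12 = 0.0075.
n = ln(118300/15500) / ln(1+0.0075) = ln(7.63226) / 0.007472 = 271.9994 months
= 271.9994/12 years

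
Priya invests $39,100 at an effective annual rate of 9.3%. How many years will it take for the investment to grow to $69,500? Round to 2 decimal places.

6.47 years

(1+i)^n = 69500/39100 = 1.77749, so n = ln 1.77749 / ln 1.093 = 6.4683 years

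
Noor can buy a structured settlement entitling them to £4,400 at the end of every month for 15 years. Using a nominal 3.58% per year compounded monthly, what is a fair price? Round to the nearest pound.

i = 0.0358/12 = 0.00298333 per month; n = 15·12 = 180.
PV = PMT · [1 − (1+i)^(−n)] / i = 4400 · 139.117348 = 612,116.3315

£612,116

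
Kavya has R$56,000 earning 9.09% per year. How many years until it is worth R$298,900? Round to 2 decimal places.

n = ln(298900/56000) / ln(1+0.0909) = ln(5.33750) / 0.087003 = 19.2494 years

19.25 years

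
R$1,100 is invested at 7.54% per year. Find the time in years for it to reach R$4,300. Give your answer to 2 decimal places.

18.75 years

(1+i)^n = 4300/1100 = 3.90909, so n = ln 3.90909 / ln 1.0754 = 18.7544 years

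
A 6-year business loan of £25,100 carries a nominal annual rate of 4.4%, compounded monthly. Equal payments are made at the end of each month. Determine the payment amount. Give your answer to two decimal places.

i = 0.044/12 = 0.00366667 per month; n = 6·12 = 72.
Annuity-PV factor = 63.178794; PMT = 25100 / 63.178794 = 397.2852

£397.29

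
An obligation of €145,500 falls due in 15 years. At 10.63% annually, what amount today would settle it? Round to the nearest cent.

€31,971.96

PV = 145,500 / (1 + 0.1063)^15 = 145,500 / 4.550862 = 31,971.9634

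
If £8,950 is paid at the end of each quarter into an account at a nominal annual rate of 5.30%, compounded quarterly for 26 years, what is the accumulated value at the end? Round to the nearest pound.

i = 0.053/4 = 0.01325 per quarter; n = 26·4 = 104.
FV = PMT · [(1+i)^n − 1] / i = 8950 · 221.224385 = 1,979,958.2446

£1,979,958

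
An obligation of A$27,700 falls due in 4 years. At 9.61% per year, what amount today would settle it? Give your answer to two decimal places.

A$19,190.18

Discount factor = (1+0.0961)^(−4) = 0.692786; PV = 27,700 × 0.692786 = 19,190.1804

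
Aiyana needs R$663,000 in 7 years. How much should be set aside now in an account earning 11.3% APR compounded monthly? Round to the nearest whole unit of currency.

i = 0.113/12 = 0.00941667 per month; n = 7·12 = 84.
PV = FV·(1+i)^(−n) = 663,000 × 0.455072 = 301,712.9490

R$301,713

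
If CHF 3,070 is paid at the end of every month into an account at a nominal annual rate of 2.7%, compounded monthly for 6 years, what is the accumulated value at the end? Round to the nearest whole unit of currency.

CHF 239,660

i = 0.027/12 = 0.00225 per month; n = 6·12 = 72.
FV = 3070 × [(1+0.00225)^72 − 1] / 0.00225 = 3070 × 78.065014 = 239,659.5925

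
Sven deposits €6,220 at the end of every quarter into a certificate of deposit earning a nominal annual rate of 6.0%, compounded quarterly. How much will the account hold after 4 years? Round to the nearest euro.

€111,539

i = 0.06/4 = 0.015 per quarter; n = 4·4 = 16.
Accumulation factor s(16|0.015) = 17.932370; FV = 6220 × 17.932370 = 111,539.3404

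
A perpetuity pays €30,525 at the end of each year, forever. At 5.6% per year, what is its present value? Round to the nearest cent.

€545,089.29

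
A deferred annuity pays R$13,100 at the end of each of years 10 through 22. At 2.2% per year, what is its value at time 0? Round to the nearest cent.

Value one period before first payment (t=9): 13100 × [1 − (1+0.022)^(−13)] / 0.022 = 13100 × 11.200200 = 146,722.6195
PV₀ = 146,722.6195 / (1+0.022)^9 = 146,722.6195 / 1.216349 = 120,625.4676

R$120,625.47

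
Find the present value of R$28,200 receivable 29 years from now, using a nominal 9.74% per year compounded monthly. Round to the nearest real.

i = 0.0974/12 = 0.00811667 per month; n = 29·12 = 348.
Discount factor = (1+0.00811667)^(−348) = 0.060013; PV = 28,200 × 0.060013 = 1,692.3591

R$1,692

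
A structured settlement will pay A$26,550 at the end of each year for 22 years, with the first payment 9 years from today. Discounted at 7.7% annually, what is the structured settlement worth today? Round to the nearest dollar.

A$153,231

PV at t=8 (ordinary 22-year annuity): 26550 × a(22|0.077) = 26550 × 10.447422 = 277,379.0502
PV₀ = 277,379.0502 / (1+0.077)^8 = 277,379.0502 / 1.810196 = 153,231.4920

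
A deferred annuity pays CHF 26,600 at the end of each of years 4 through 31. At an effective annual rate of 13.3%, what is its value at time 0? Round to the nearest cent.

CHF 133,344.13

PV at t=3 (ordinary 28-year annuity): 26600 × a(28|0.133) = 26600 × 7.290915 = 193,938.3268
Discount back 3 years: 193,938.3268 × (1+0.133)^(−3) = 193,938.3268 × 0.687559 = 133,344.1339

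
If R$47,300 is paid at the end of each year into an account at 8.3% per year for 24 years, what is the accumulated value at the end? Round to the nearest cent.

FV = PMT · [(1+i)^n − 1] / i = 47300 · 69.610959 = 3,292,598.3805

R$3,292,598.38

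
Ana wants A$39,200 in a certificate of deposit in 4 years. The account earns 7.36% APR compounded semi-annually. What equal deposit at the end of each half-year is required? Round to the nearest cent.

A$4,303.04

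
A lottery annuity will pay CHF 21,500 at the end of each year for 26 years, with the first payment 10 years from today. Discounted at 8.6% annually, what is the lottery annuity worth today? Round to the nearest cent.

Value one period before first payment (t=9): 21500 × [1 − (1+0.086)^(−26)] / 0.086 = 21500 × 10.266694 = 220,733.9202
Discount back 9 years: 220,733.9202 × (1+0.086)^(−9) = 220,733.9202 × 0.475917 = 105,051.1108

CHF 105,051.11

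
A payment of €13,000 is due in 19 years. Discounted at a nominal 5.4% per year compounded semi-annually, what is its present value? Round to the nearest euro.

€4,724

With 2 periods per year: i = 0.027, n = 38.
PV = FV·(1+i)^(−n) = 13,000 × 0.363348 = 4,723.5280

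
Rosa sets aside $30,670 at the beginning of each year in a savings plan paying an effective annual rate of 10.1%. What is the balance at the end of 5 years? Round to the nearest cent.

Accumulation factor s(5|0.101) × (1+i) = 6.735109; FV = 30670 × 6.735109 = 206,565.8049
(annuity-due: payments at period start, so ×(1+i).)

$206,565.80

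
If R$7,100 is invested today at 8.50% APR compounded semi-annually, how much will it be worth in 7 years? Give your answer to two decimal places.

R$12,715.20

With 2 periods per year: i = 0.0425, n = 14.
FV = 7,100 × (1 + 0.0425)^14 = 12,715.2013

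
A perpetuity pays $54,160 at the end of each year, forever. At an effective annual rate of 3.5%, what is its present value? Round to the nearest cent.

PV = C/r = 54160/0.035 = 1,547,428.5714

$1,547,428.57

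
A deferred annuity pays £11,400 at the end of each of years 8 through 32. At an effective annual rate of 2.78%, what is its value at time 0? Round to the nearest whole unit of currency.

£167,931

PV at t=7 (ordinary 25-year annuity): 11400 × a(25|0.0278) = 11400 × 17.847815 = 203,465.0899
Discount back 7 years: 203,465.0899 × (1+0.0278)^(−7) = 203,465.0899 × 0.825353 = 167,930.5117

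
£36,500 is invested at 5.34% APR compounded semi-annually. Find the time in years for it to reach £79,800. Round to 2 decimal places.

14.84 years

Periodic rate i = 0.0534/2 = 0.0267.
(1+i)^n = 79800/36500 = 2.18630, so n = ln 2.18630 / ln 1.0267 = 29.6857 half-years
= 29.6857/2 years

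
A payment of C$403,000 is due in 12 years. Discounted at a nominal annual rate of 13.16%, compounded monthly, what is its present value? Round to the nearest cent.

i = 0.1316/12 = 0.0109667 per month; n = 12·12 = 144.
PV = 403,000 / (1 + 0.0109667)^144 = 403,000 / 4.809550 = 83,791.6239

C$83,791.62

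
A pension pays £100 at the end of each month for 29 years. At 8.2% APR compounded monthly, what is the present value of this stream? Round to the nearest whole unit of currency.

£13,266

With 12 periods per year: i = 0.00683333, n = 348.
Annuity factor a(348|0.00683333) = 132.660153; PV = 100 × 132.660153 = 13,266.0153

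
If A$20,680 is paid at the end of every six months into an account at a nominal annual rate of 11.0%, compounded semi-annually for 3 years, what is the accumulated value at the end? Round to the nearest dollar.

Periodic rate i = 0.11/2 = 0.055; n = 3 × 2 = 6 periods.
FV = 20680 × [(1+0.055)^6 − 1] / 0.055 = 20680 × 6.888051 = 142,444.8953

A$142,445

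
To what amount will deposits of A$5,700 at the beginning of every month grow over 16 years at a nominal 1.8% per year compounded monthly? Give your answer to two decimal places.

A$1,269,085.00

With 12 periods per year: i = 0.0015, n = 192.
FV = 5700 × [(1+0.0015)^192 − 1] / 0.0015 × (1+i) = 5700 × 222.646490 = 1,269,084.9955
(Beginning-of-period payments → annuity-due factor ×(1+i).)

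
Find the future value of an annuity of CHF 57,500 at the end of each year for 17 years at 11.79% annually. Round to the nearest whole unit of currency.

CHF 2,755,727

Accumulation factor s(17|0.1179) = 47.925684; FV = 57500 × 47.925684 = 2,755,726.8016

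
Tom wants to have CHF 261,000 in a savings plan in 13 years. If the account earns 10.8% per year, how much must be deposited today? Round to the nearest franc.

CHF 68,806

Discount factor = (1+0.108)^(−13) = 0.263623; PV = 261,000 × 0.263623 = 68,805.5740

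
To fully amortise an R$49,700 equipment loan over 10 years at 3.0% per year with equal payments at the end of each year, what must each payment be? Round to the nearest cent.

Annuity-PV factor = 8.530203; PMT = 49700 / 8.530203 = 5,826.3562

R$5,826.36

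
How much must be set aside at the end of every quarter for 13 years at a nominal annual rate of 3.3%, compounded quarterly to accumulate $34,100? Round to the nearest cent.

i = 0.033/4 = 0.00825 per quarter; n = 13·4 = 52.
PMT = 34100 / ( [(1+0.00825)^52 − 1] / 0.00825 ) = 34100 / 64.608560 = 527.7938

$527.79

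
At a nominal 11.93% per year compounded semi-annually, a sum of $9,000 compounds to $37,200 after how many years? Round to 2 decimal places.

Periodic rate i = 0.1193/2 = 0.05965.
(1+i)^n = 37200/9000 = 4.13333, so n = ln 4.13333 / ln 1.05965 = 24.4929 half-years
= 24.4929/2 years

12.25 years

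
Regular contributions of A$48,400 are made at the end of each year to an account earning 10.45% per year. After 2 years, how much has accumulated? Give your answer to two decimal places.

A$101,857.80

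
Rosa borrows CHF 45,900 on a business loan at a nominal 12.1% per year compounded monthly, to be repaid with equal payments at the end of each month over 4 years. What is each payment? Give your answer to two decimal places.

CHF 1,210.98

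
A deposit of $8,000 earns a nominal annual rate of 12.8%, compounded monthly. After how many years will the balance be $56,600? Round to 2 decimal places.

15.37 years

Periodic rate i = 0.128/12 = 0.0106667.
(1+i)^n = 56600/8000 = 7.07500, so n = ln 7.07500 / ln 1.01067 = 184.4048 months
= 184.4048/12 years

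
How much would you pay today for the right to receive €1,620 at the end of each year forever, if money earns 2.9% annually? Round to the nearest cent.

€55,862.07

PV = C/r = 1620/0.029 = 55,862.0690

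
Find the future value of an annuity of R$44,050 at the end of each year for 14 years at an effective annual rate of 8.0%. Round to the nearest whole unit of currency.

R$1,066,667

Accumulation factor s(14|0.08) = 24.214920; FV = 44050 × 24.214920 = 1,066,667.2394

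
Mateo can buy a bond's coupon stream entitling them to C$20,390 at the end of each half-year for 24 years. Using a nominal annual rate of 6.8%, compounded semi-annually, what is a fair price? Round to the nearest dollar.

With 2 periods per year: i = 0.034, n = 48.
Annuity factor a(48|0.034) = 23.502476; PV = 20390 × 23.502476 = 479,215.4817

C$479,215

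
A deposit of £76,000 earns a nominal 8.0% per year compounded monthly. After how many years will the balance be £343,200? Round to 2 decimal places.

Periodic rate i = 0.08/12 = 0.00666667.
(1+i)^n = 343200/76000 = 4.51579, so n = ln 4.51579 / ln 1.00667 = 226.8900 months
= 226.8900/12 years

18.91 years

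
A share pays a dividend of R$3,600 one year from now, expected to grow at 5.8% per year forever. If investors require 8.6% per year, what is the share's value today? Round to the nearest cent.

PV = D₁/(r − g) = 3600/(0.086 − 0.058) = 128,571.4286

R$128,571.43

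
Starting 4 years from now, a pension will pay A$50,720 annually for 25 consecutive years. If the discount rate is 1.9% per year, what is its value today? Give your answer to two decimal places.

PV at t=3 (ordinary 25-year annuity): 50720 × a(25|0.019) = 50720 × 19.754608 = 1,001,953.7139
Discount back 3 years: 1,001,953.7139 × (1+0.019)^(−3) = 1,001,953.7139 × 0.945099 = 946,945.7677

A$946,945.77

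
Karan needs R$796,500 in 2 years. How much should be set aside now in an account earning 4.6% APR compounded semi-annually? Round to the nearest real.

R$727,249

i = 0.046/2 = 0.023 per half-year; n = 2·2 = 4.
PV = FV·(1+i)^(−n) = 796,500 × 0.913056 = 727,249.1885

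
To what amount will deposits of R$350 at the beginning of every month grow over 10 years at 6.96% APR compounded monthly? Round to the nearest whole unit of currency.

R$60,797

i = 0.0696/12 = 0.0058 per month; n = 10·12 = 120.
Accumulation factor s(120|0.0058) × (1+i) = 173.706011; FV = 350 × 173.706011 = 60,797.1038
Payments are at the start of each period, so multiply by (1+i).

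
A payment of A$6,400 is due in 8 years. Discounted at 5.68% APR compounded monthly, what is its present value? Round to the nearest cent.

Periodic rate i = 0.0568/12 = 0.00473333; n = 8 × 12 = 96 periods.
PV = 6,400 / (1 + 0.00473333)^96 = 6,400 / 1.573540 = 4,067.2619

A$4,067.26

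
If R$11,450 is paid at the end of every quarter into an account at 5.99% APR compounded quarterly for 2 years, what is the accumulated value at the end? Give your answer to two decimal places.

R$96,547.50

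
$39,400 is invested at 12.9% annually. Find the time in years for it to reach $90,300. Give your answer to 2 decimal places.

6.84 years

(1+i)^n = 90300/39400 = 2.29188, so n = ln 2.29188 / ln 1.129 = 6.8355 years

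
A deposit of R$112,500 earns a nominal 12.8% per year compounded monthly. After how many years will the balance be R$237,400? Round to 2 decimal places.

5.87 years

Periodic rate i = 0.128/12 = 0.0106667.
n = ln(237400/112500) / ln(1+0.0106667) = ln(2.11022) / 0.010610 = 70.3846 months
= 70.3846/12 years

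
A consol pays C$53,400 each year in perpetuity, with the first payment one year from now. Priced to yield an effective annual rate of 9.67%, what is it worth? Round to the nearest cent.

PV = C/r = 53400/0.0967 = 552,223.3713

C$552,223.37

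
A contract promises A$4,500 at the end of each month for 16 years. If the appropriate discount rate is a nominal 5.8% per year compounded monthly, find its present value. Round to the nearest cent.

With 12 periods per year: i = 0.00483333, n = 192.
PV = PMT · [1 − (1+i)^(−n)] / i = 4500 · 124.918268 = 562,132.2041

A$562,132.20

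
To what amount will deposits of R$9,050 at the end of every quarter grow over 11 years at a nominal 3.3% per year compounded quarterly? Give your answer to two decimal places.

R$477,726.51

i = 0.033/4 = 0.00825 per quarter; n = 11·4 = 44.
FV = 9050 × [(1+0.00825)^44 − 1] / 0.00825 = 9050 × 52.787459 = 477,726.5070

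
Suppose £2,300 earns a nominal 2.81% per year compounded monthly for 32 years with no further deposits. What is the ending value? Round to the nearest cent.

£5,646.62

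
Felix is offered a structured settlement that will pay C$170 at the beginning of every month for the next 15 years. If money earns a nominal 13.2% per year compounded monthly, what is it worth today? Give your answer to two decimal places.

C$13,443.83

i = 0.132/12 = 0.011 per month; n = 15·12 = 180.
PV = 170 × [1 − (1+0.011)^(−180)] / 0.011 × (1+i) = 170 × 79.081342 = 13,443.8281
Payments are at the start of each period, so multiply by (1+i).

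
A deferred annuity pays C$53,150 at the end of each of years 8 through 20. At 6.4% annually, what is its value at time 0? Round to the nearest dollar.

Value one period before first payment (t=7): 53150 × [1 − (1+0.064)^(−13)] / 0.064 = 53150 × 8.649443 = 459,717.9205
PV₀ = 459,717.9205 / (1+0.064)^7 = 459,717.9205 / 1.543801 = 297,783.0939

C$297,783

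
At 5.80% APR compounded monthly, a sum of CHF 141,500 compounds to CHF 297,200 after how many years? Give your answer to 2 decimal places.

12.83 years

Periodic rate i = 0.058/12 = 0.00483333.
n = ln(297200/141500) / ln(1+0.00483333) = ln(2.10035) / 0.004822 = 153.9098 months
= 153.9098/12 years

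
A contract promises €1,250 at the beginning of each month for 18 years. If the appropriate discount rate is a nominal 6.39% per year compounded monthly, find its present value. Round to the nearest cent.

€161,054.72

With 12 periods per year: i = 0.005325, n = 216.
PV = 1250 × [1 − (1+0.005325)^(−216)] / 0.005325 × (1+i) = 1250 × 128.843779 = 161,054.7234
(Beginning-of-period payments → annuity-due factor ×(1+i).)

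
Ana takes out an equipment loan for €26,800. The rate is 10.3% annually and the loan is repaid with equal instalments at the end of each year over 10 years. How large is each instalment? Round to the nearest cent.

€4,417.94

Annuity-PV factor = 6.066170; PMT = 26800 / 6.066170 = 4,417.9441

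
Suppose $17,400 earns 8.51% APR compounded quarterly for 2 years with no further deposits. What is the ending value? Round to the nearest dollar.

Periodic rate i = 0.0851/4 = 0.021275; n = 2 × 4 = 8 periods.
FV = 17,400 × (1 + 0.021275)^8 = 20,591.6361

$20,592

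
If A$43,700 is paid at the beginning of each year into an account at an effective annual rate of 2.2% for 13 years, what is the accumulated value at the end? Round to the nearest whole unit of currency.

A$663,773

FV = PMT · [(1+i)^n − 1] / i × (1+i) = 43700 · 15.189320 = 663,773.2622
Payments are at the start of each period, so multiply by (1+i).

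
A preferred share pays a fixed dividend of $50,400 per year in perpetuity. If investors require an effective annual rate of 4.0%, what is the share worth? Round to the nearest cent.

PV = C/r = 50400/0.04 = 1,260,000.0000

$1,260,000.00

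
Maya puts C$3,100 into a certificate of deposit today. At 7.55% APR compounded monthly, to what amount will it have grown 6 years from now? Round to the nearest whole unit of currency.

i = 0.0755/12 = 0.00629167 per month; n = 6·12 = 72.
FV = PV·(1+i)^n = 3,100 × 1.570793 = 4,869.4598

C$4,869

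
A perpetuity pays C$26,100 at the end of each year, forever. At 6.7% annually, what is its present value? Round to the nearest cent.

PV = C/r = 26100/0.067 = 389,552.2388

C$389,552.24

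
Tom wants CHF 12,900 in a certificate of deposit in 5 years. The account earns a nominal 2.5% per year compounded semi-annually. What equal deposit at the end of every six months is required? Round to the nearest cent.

CHF 1,219.09

i = 0.025/2 = 0.0125 per half-year; n = 5·2 = 10.
PMT = 12900 / ( [(1+0.0125)^10 − 1] / 0.0125 ) = 12900 / 10.581666 = 1,219.0897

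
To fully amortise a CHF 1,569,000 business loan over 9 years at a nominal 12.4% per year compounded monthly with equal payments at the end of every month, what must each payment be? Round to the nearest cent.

i = 0.124/12 = 0.0103333 per month; n = 9·12 = 108.
PMT = 1.569e+06 / ( [1 − (1+0.0103333)^(−108)] / 0.0103333 ) = 1.569e+06 / 64.890110 = 24,179.3396

CHF 24,179.34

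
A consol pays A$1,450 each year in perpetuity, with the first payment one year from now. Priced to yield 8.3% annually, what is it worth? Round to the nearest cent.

A$17,469.88

PV = C/r = 1450/0.083 = 17,469.8795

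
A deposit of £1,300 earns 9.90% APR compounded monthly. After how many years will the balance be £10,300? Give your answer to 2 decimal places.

20.99 years

Periodic rate i = 0.099/12 = 0.00825.
(1+i)^n = 10300/1300 = 7.92308, so n = ln 7.92308 / ln 1.00825 = 251.9159 months
= 251.9159/12 years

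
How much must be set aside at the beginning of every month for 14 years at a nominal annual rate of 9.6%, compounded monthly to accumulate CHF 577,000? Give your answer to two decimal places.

Periodic rate i = 0.096/12 = 0.008; n = 14 × 12 = 168 periods.
PMT = 577000 / ( [(1+0.008)^168 − 1] / 0.008 × (1+i) ) = 577000 / 354.551503 = 1,627.4081

CHF 1,627.41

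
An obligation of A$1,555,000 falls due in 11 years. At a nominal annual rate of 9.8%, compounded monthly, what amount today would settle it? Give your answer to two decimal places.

A$531,449.85

With 12 periods per year: i = 0.00816667, n = 132.
PV = 1,555,000 / (1 + 0.00816667)^132 = 1,555,000 / 2.925958 = 531,449.8503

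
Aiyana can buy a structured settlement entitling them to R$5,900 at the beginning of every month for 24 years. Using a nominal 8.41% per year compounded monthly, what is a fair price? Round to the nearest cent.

i = 0.0841/12 = 0.00700833 per month; n = 24·12 = 288.
PV = PMT · [1 − (1+i)^(−n)] / i × (1+i) = 5900 · 124.460976 = 734,319.7584
Payments are at the start of each period, so multiply by (1+i).

R$734,319.76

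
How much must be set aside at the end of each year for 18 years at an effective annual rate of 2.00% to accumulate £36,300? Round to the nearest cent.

£1,695.29

PMT = 36300 / ( [(1+0.02)^18 − 1] / 0.02 ) = 36300 / 21.412312 = 1,695.2863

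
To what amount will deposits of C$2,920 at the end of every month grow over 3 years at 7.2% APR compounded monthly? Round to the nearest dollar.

C$116,947

i = 0.072/12 = 0.006 per month; n = 3·12 = 36.
FV = PMT · [(1+i)^n − 1] / i = 2920 · 40.050268 = 116,946.7814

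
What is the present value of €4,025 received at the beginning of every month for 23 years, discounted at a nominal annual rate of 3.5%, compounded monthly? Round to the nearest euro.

i = 0.035/12 = 0.00291667 per month; n = 23·12 = 276.
Annuity factor a(276|0.00291667) × (1+i) = 189.942533; PV = 4025 × 189.942533 = 764,518.6940
Payments are at the start of each period, so multiply by (1+i).

€764,519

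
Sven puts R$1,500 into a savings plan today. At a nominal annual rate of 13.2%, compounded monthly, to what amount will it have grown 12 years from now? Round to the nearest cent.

Periodic rate i = 0.132/12 = 0.011; n = 12 × 12 = 144 periods.
1,500 × (1+0.011)^144 = 1,500 × 4.832439 = 7,248.6589

R$7,248.66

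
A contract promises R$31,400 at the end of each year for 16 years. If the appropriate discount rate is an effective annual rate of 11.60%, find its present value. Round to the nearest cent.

Annuity factor a(16|0.116) = 7.131620; PV = 31400 × 7.131620 = 223,932.8805

R$223,932.88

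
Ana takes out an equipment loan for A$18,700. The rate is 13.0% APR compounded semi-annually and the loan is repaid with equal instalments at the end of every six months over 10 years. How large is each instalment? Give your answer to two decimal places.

A$1,697.14

Periodic rate i = 0.13/2 = 0.065; n = 10 × 2 = 20 periods.
PMT = 18700 / ( [1 − (1+0.065)^(−20)] / 0.065 ) = 18700 / 11.018507 = 1,697.1446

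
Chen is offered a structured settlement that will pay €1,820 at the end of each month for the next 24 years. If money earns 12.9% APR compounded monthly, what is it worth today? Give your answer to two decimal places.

€161,517.25

i = 0.129/12 = 0.01075 per month; n = 24·12 = 288.
Annuity factor a(288|0.01075) = 88.745741; PV = 1820 × 88.745741 = 161,517.2484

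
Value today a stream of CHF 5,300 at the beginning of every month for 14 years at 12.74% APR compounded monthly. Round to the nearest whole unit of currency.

Periodic rate i = 0.1274/12 = 0.0106167; n = 14 × 12 = 168 periods.
PV = PMT · [1 − (1+i)^(−n)] / i × (1+i) = 5300 · 79.045200 = 418,939.5582
(annuity-due: payments at period start, so ×(1+i).)

CHF 418,940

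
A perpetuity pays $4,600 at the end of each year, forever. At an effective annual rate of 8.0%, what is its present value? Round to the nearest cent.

PV = C/r = 4600/0.08 = 57,500.0000

$57,500.00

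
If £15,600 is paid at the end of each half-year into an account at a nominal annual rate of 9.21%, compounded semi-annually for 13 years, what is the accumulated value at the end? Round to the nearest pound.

£753,328

With 2 periods per year: i = 0.04605, n = 26.
FV = 15600 × [(1+0.04605)^26 − 1] / 0.04605 = 15600 × 48.290254 = 753,327.9673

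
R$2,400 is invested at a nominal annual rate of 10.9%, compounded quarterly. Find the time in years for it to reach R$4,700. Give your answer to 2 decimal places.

6.25 years

Periodic rate i = 0.109/4 = 0.02725.
(1+i)^n = 4700/2400 = 1.95833, so n = ln 1.95833 / ln 1.02725 = 24.9985 quarters
= 24.9985/4 years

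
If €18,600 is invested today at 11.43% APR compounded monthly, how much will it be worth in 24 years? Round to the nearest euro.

With 12 periods per year: i = 0.009525, n = 288.
FV = 18,600 × (1 + 0.009525)^288 = 285,253.8433

€285,254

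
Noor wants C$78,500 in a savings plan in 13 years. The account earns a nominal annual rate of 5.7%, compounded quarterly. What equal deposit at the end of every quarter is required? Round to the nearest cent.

C$1,029.01

With 4 periods per year: i = 0.01425, n = 52.
FV-annuity factor = 76.286908; PMT = 78500 / 76.286908 = 1,029.0101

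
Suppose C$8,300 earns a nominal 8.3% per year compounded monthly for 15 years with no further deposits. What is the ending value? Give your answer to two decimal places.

i = 0.083/12 = 0.00691667 per month; n = 15·12 = 180.
8,300 × (1+0.00691667)^180 = 8,300 × 3.458082 = 28,702.0814

C$28,702.08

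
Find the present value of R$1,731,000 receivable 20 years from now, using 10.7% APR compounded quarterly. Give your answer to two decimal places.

Periodic rate i = 0.107/4 = 0.02675; n = 20 × 4 = 80 periods.
Discount factor = (1+0.02675)^(−80) = 0.121011; PV = 1,731,000 × 0.121011 = 209,469.1864

R$209,469.19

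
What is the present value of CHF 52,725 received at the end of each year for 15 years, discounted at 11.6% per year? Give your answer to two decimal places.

CHF 366,907.39

PV = PMT · [1 − (1+i)^(−n)] / i = 52725 · 6.958888 = 366,907.3891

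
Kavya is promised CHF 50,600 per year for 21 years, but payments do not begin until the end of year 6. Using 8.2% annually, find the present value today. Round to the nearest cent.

PV at t=5 (ordinary 21-year annuity): 50600 × a(21|0.082) = 50600 × 9.864812 = 499,159.4922
PV₀ = 499,159.4922 / (1+0.082)^5 = 499,159.4922 / 1.482983 = 336,591.4116

CHF 336,591.41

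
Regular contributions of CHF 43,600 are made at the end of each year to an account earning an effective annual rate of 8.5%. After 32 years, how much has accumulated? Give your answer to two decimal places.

CHF 6,466,476.44

Accumulation factor s(32|0.085) = 148.313680; FV = 43600 × 148.313680 = 6,466,476.4425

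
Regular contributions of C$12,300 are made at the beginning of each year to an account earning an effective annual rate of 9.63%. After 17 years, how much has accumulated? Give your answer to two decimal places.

FV = PMT · [(1+i)^n − 1] / i × (1+i) = 12300 · 42.953724 = 528,330.8006
Payments are at the start of each period, so multiply by (1+i).

C$528,330.80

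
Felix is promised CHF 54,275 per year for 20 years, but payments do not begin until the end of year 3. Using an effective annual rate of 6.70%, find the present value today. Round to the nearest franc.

CHF 517,040

PV at t=2 (ordinary 20-year annuity): 54275 × a(20|0.067) = 54275 × 10.845593 = 588,644.5346
Discount back 2 years: 588,644.5346 × (1+0.067)^(−2) = 588,644.5346 × 0.878357 = 517,040.1599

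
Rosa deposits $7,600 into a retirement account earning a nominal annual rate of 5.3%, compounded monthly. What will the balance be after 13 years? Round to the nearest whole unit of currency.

$15,114

i = 0.053/12 = 0.00441667 per month; n = 13·12 = 156.
FV = PV·(1+i)^n = 7,600 × 1.988704 = 15,114.1467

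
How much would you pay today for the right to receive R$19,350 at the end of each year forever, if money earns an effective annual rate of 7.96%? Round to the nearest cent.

R$243,090.45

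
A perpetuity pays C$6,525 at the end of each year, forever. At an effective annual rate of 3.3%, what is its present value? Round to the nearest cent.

C$197,727.27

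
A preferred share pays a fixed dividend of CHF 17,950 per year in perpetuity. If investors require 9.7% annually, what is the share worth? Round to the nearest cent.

CHF 185,051.55

PV = PMT / i = 17950 / 0.097 = 185,051.5464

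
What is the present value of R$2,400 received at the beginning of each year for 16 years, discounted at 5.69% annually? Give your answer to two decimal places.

R$26,188.89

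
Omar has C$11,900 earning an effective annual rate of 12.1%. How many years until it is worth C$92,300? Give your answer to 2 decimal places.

17.93 years

(1+i)^n = 92300/11900 = 7.75630, so n = ln 7.75630 / ln 1.121 = 17.9346 years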